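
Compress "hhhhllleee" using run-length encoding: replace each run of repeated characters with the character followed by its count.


Input: 'hhhhllleee'
Operation: identify consecutive runs
Runs: 'hhhh' -> h4, 'lll' -> l3, 'eee' -> e3
Encoded: h4l3e3


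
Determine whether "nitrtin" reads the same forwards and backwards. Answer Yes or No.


Input string: 'nitrtin'
Reversed: 'nitrtin'
Compare pairs: s[0]='n' vs s[6]='n' (match), s[1]='i' vs s[5]='i' (match), s[2]='t' vs s[4]='t' (match)
Palindrome: Yes


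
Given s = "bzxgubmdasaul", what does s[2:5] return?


Input string: 'bzxgubmdasaul'
Operation: slice [2:5]
Extract characters: s[2]='x', s[3]='g', s[4]='u'
Result: xgu


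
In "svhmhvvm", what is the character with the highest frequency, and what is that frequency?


Input: 'svhmhvvm'
Operation: tally each character
Counts: 'h':2, 'm':2, 's':1, 'v':3
Maximum: 'v' appears 3 times


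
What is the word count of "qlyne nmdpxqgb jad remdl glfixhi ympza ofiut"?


Input string: 'qlyne nmdpxqgb jad remdl glfixhi ympza ofiut'
Operation: split by spaces
Words found: 'qlyne', 'nmdpxqgb', 'jad', 'remdl', 'glfixhi', 'ympza', 'ofiut'
Word count: 7


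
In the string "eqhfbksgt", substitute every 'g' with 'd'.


Input string: 'eqhfbksgt'
Operation: replace 'g' with 'd'
Positions of 'g': 7
After replacement: eqhfbksdt


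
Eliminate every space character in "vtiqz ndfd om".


Input string: 'vtiqz ndfd om'
Operation: remove all spaces
Words: 'vtiqz', 'ndfd', 'om'
Join without spaces: vtiqzndfdom


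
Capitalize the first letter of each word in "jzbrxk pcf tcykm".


Input string: 'jzbrxk pcf tcykm'
Operation: capitalize first letter of each word
Word transformations: 'jzbrxk'->'Jzbrxk', 'pcf'->'Pcf', 'tcykm'->'Tcykm'
Result: Jzbrxk Pcf Tcykm


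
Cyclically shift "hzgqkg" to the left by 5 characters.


Input: 'hzgqkg', shift = 5
Operation: split at index 5 and swap parts
Front part s[0:5] = 'hzgqk'
Back part s[5:] = 'g'
Rotated = back + front = 'g' + 'hzgqk'
Result: ghzgqk


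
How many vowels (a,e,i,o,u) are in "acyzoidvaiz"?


Input string: 'acyzoidvaiz'
Operation: count vowels (a, e, i, o, u)
Scan: s[0]='a' (vowel), s[1]='c', s[2]='y', s[3]='z', s[4]='o' (vowel), s[5]='i' (vowel), s[6]='d', s[7]='v', s[8]='a' (vowel), s[9]='i' (vowel), s[10]='z'
Vowels found: 5
Result: 5


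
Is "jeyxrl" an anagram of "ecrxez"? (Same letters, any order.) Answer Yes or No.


String 1: 'ecrxez' -> sorted: 'ceerxz'
String 2: 'jeyxrl' -> sorted: 'ejlrxy'
Compare sorted forms: 'ceerxz' != 'ejlrxy'
Anagram: No


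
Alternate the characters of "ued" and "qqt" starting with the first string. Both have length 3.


String 1: 'ued'
String 2: 'qqt'
Operation: alternate characters
Pairs: 'u'+'q', 'e'+'q', 'd'+'t'
Result: uqeqdt


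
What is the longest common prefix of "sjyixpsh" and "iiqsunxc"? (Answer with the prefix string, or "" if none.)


String 1: 'sjyixpsh'
String 2: 'iiqsunxc'
Compare position by position:
pos 0: 's' vs 'i' differ -> stop
Longest common prefix: "" (length 0)


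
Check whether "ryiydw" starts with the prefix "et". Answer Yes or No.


Input string: 'ryiydw'
Prefix to check: 'et'
First 2 characters of input: 'ry'
Match: False
Result: No


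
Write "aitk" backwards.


Input string: 'aitk'
Operation: reverse character order
Original order: 'a' -> 'i' -> 't' -> 'k'
Reversed order: 'k' -> 't' -> 'i' -> 'a'
Result: ktia


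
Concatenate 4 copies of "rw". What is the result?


Input string: 'rw'
Operation: repeat 4 times
Concatenation: 'rw' + 'rw' + 'rw' + 'rw'
Result: rwrwrwrw


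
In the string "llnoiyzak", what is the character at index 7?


Input string: 'llnoiyzak'
Operation: get character at index 7
Index mapping: s[0]='l', s[1]='l', s[2]='n', s[3]='o', s[4]='i', s[5]='y', s[6]='z', s[7]='a'
Result: 'a'


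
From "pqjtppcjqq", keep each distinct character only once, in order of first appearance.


Input: 'pqjtppcjqq'
Operation: keep first occurrence of each character
Scan: s[0]='p' new -> keep; s[1]='q' new -> keep; s[2]='j' new -> keep; s[3]='t' new -> keep; s[4]='p' seen -> skip; s[5]='p' seen -> skip; s[6]='c' new -> keep; s[7]='j' seen -> skip; s[8]='q' seen -> skip; s[9]='q' seen -> skip
Result: pqjtc


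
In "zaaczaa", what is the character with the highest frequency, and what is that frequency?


Input: 'zaaczaa'
Operation: tally each character
Counts: 'a':4, 'c':1, 'z':2
Maximum: 'a' appears 4 times


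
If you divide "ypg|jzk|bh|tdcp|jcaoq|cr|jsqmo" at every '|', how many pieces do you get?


Input string: 'ypg|jzk|bh|tdcp|jcaoq|cr|jsqmo'
Delimiter: '|'
Split result: 'ypg', 'jzk', 'bh', 'tdcp', 'jcaoq', 'cr', 'jsqmo'
Number of parts: 7


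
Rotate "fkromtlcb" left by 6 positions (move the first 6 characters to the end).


Input: 'fkromtlcb', shift = 6
Operation: split at index 6 and swap parts
Front part s[0:6] = 'fkromt'
Back part s[6:] = 'lcb'
Rotated = back + front = 'lcb' + 'fkromt'
Result: lcbfkromt


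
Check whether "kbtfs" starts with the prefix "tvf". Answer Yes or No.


Input string: 'kbtfs'
Prefix to check: 'tvf'
First 3 characters of input: 'kbt'
Match: False
Result: No


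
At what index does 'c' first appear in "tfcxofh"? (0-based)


Input string: 'tfcxofh'
Target: 'c'
Scanning left to right: s[0]='t', s[1]='f', s[2]='c'
First match at index: 2


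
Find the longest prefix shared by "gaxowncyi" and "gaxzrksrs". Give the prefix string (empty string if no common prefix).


String 1: 'gaxowncyi'
String 2: 'gaxzrksrs'
Compare position by position:
pos 0: 'g' vs 'g' match
pos 1: 'a' vs 'a' match
pos 2: 'x' vs 'x' match
pos 3: 'o' vs 'z' differ -> stop
Longest common prefix: "gax" (length 3)


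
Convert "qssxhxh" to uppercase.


Input string: 'qssxhxh'
Operation: convert each letter to uppercase
Mapping: 'q'->'Q', 's'->'S', 's'->'S', 'x'->'X', 'h'->'H', 'x'->'X', 'h'->'H'
Result: QSSXHXH


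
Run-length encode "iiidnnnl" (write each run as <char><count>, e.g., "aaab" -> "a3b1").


Input: 'iiidnnnl'
Operation: identify consecutive runs
Runs: 'iii' -> i3, 'd' -> d1, 'nnn' -> n3, 'l' -> l1
Encoded: i3d1n3l1


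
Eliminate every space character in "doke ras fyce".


Input string: 'doke ras fyce'
Operation: remove all spaces
Words: 'doke', 'ras', 'fyce'
Join without spaces: dokerasfyce


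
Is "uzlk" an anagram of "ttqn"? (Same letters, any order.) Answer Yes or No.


String 1: 'ttqn' -> sorted: 'nqtt'
String 2: 'uzlk' -> sorted: 'kluz'
Compare sorted forms: 'nqtt' != 'kluz'
Anagram: No


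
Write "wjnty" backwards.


Input string: 'wjnty'
Operation: reverse character order
Original order: 'w' -> 'j' -> 'n' -> 't' -> 'y'
Reversed order: 'y' -> 't' -> 'n' -> 'j' -> 'w'
Result: ytnjw


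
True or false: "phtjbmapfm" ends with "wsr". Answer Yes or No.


Input string: 'phtjbmapfm'
Suffix to check: 'wsr'
Last 3 characters of input: 'pfm'
Match: False
Result: No


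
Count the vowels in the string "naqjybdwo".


Input string: 'naqjybdwo'
Operation: count vowels (a, e, i, o, u)
Scan: s[0]='n', s[1]='a' (vowel), s[2]='q', s[3]='j', s[4]='y', s[5]='b', s[6]='d', s[7]='w', s[8]='o' (vowel)
Vowels found: 2
Result: 2


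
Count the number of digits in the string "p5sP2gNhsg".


Input string: 'p5sP2gNhsg'
Operation: count digit characters (0-9)
Scan: 'p', '5'(digit), 's', 'P', '2'(digit), 'g', 'N', 'h', 's', 'g'
Digits found: 2
Result: 2


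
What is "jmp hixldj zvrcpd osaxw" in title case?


Input string: 'jmp hixldj zvrcpd osaxw'
Operation: capitalize first letter of each word
Word transformations: 'jmp'->'Jmp', 'hixldj'->'Hixldj', 'zvrcpd'->'Zvrcpd', 'osaxw'->'Osaxw'
Result: Jmp Hixldj Zvrcpd Osaxw


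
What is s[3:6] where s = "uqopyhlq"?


Input string: 'uqopyhlq'
Operation: slice [3:6]
Extract characters: s[3]='p', s[4]='y', s[5]='h'
Result: pyh


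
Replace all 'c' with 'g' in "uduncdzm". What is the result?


Input string: 'uduncdzm'
Operation: replace 'c' with 'g'
Positions of 'c': 4
After replacement: udungdzm


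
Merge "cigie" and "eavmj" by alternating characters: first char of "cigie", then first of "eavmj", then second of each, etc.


String 1: 'cigie'
String 2: 'eavmj'
Operation: alternate characters
Pairs: 'c'+'e', 'i'+'a', 'g'+'v', 'i'+'m', 'e'+'j'
Result: ceiagvimej


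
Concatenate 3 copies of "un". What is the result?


Input string: 'un'
Operation: repeat 3 times
Concatenation: 'un' + 'un' + 'un'
Result: ununun


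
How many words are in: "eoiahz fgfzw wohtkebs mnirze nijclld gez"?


Input string: 'eoiahz fgfzw wohtkebs mnirze nijclld gez'
Operation: split by spaces
Words found: 'eoiahz', 'fgfzw', 'wohtkebs', 'mnirze', 'nijclld', 'gez'
Word count: 6


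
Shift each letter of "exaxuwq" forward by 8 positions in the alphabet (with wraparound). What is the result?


Input: 'exaxuwq', shift = 8
Operation: for each letter, (position + 8) mod 26
Mapping: 'e'(4+8=12)->'m', 'x'(23+8=31, 31 mod 26=5)->'f', 'a'(0+8=8)->'i', 'x'(23+8=31, 31 mod 26=5)->'f', 'u'(20+8=28, 28 mod 26=2)->'c', 'w'(22+8=30, 30 mod 26=4)->'e', 'q'(16+8=24)->'y'
Result: mfifcey


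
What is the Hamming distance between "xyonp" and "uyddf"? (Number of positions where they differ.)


String 1: 'xyonp'
String 2: 'uyddf'
Compare each position: pos 0: 'x'!='u', pos 1: 'y'=='y', pos 2: 'o'!='d', pos 3: 'n'!='d', pos 4: 'p'!='f'
Differing positions: 4
Hamming distance: 4


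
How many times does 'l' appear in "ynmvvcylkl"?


Input string: 'ynmvvcylkl'
Target character: 'l'
Scan each position: s[7]='l', s[9]='l'
Matches found at indices: 7, 9
Total: 2


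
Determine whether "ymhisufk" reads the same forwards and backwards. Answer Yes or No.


Input string: 'ymhisufk'
Reversed: 'kfusihmy'
Compare pairs: s[0]='y' vs s[7]='k' (mismatch), s[1]='m' vs s[6]='f' (mismatch), s[2]='h' vs s[5]='u' (mismatch), s[3]='i' vs s[4]='s' (mismatch)
Palindrome: No


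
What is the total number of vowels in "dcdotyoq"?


Input string: 'dcdotyoq'
Operation: count vowels (a, e, i, o, u)
Scan: s[0]='d', s[1]='c', s[2]='d', s[3]='o' (vowel), s[4]='t', s[5]='y', s[6]='o' (vowel), s[7]='q'
Vowels found: 2
Result: 2


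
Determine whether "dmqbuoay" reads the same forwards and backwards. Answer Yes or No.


Input string: 'dmqbuoay'
Reversed: 'yaoubqmd'
Compare pairs: s[0]='d' vs s[7]='y' (mismatch), s[1]='m' vs s[6]='a' (mismatch), s[2]='q' vs s[5]='o' (mismatch), s[3]='b' vs s[4]='u' (mismatch)
Palindrome: No


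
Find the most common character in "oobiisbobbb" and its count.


Input: 'oobiisbobbb'
Operation: tally each character
Counts: 'b':5, 'i':2, 'o':3, 's':1
Maximum: 'b' appears 5 times


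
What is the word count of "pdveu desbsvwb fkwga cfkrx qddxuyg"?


Input string: 'pdveu desbsvwb fkwga cfkrx qddxuyg'
Operation: split by spaces
Words found: 'pdveu', 'desbsvwb', 'fkwga', 'cfkrx', 'qddxuyg'
Word count: 5


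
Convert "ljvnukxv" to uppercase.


Input string: 'ljvnukxv'
Operation: convert each letter to uppercase
Mapping: 'l'->'L', 'j'->'J', 'v'->'V', 'n'->'N', 'u'->'U', 'k'->'K', 'x'->'X', 'v'->'V'
Result: LJVNUKXV


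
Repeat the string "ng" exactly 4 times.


Input string: 'ng'
Operation: repeat 4 times
Concatenation: 'ng' + 'ng' + 'ng' + 'ng'
Result: ngngngng


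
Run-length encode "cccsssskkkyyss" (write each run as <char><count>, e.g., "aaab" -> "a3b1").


Input: 'cccsssskkkyyss'
Operation: identify consecutive runs
Runs: 'ccc' -> c3, 'ssss' -> s4, 'kkk' -> k3, 'yy' -> y2, 'ss' -> s2
Encoded: c3s4k3y2s2


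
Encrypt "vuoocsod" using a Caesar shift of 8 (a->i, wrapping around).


Input: 'vuoocsod', shift = 8
Operation: for each letter, (position + 8) mod 26
Mapping: 'v'(21+8=29, 29 mod 26=3)->'d', 'u'(20+8=28, 28 mod 26=2)->'c', 'o'(14+8=22)->'w', 'o'(14+8=22)->'w', 'c'(2+8=10)->'k', 's'(18+8=26, 26 mod 26=0)->'a', 'o'(14+8=22)->'w', 'd'(3+8=11)->'l'
Result: dcwwkawl


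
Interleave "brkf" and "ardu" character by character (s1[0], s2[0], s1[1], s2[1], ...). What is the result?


String 1: 'brkf'
String 2: 'ardu'
Operation: alternate characters
Pairs: 'b'+'a', 'r'+'r', 'k'+'d', 'f'+'u'
Result: barrkdfu


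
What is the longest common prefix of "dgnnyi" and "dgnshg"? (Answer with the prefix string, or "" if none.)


String 1: 'dgnnyi'
String 2: 'dgnshg'
Compare position by position:
pos 0: 'd' vs 'd' match
pos 1: 'g' vs 'g' match
pos 2: 'n' vs 'n' match
pos 3: 'n' vs 's' differ -> stop
Longest common prefix: "dgn" (length 3)


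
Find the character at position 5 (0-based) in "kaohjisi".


Input string: 'kaohjisi'
Operation: get character at index 5
Index mapping: s[0]='k', s[1]='a', s[2]='o', s[3]='h', s[4]='j', s[5]='i'
Result: 'i'


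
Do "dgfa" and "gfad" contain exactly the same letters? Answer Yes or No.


String 1: 'dgfa' -> sorted: 'adfg'
String 2: 'gfad' -> sorted: 'adfg'
Compare sorted forms: 'adfg' == 'adfg'
Anagram: Yes


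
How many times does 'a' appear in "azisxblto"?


Input string: 'azisxblto'
Target character: 'a'
Scan each position: s[0]='a'
Matches found at indices: 0
Total: 1


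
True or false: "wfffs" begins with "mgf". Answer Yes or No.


Input string: 'wfffs'
Prefix to check: 'mgf'
First 3 characters of input: 'wff'
Match: False
Result: No


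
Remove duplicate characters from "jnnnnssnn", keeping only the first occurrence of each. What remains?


Input: 'jnnnnssnn'
Operation: keep first occurrence of each character
Scan: s[0]='j' new -> keep; s[1]='n' new -> keep; s[2]='n' seen -> skip; s[3]='n' seen -> skip; s[4]='n' seen -> skip; s[5]='s' new -> keep; s[6]='s' seen -> skip; s[7]='n' seen -> skip; s[8]='n' seen -> skip
Result: jns


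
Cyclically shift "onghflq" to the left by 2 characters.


Input: 'onghflq', shift = 2
Operation: split at index 2 and swap parts
Front part s[0:2] = 'on'
Back part s[2:] = 'ghflq'
Rotated = back + front = 'ghflq' + 'on'
Result: ghflqon


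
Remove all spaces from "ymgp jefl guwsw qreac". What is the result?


Input string: 'ymgp jefl guwsw qreac'
Operation: remove all spaces
Words: 'ymgp', 'jefl', 'guwsw', 'qreac'
Join without spaces: ymgpjeflguwswqreac


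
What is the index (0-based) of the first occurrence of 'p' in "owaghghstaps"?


Input string: 'owaghghstaps'
Target: 'p'
Scanning left to right: s[0]='o', s[1]='w', s[2]='a', s[3]='g', s[4]='h', s[5]='g', s[6]='h', s[7]='s', s[8]='t', s[9]='a', s[10]='p'
First match at index: 10


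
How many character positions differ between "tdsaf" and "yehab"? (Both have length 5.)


String 1: 'tdsaf'
String 2: 'yehab'
Compare each position: pos 0: 't'!='y', pos 1: 'd'!='e', pos 2: 's'!='h', pos 3: 'a'=='a', pos 4: 'f'!='b'
Differing positions: 4
Hamming distance: 4


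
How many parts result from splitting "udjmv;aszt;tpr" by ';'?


Input string: 'udjmv;aszt;tpr'
Delimiter: ';'
Split result: 'udjmv', 'aszt', 'tpr'
Number of parts: 3


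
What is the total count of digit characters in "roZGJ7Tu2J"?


Input string: 'roZGJ7Tu2J'
Operation: count digit characters (0-9)
Scan: 'r', 'o', 'Z', 'G', 'J', '7'(digit), 'T', 'u', '2'(digit), 'J'
Digits found: 2
Result: 2


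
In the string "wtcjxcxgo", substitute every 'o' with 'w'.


Input string: 'wtcjxcxgo'
Operation: replace 'o' with 'w'
Positions of 'o': 8
After replacement: wtcjxcxgw


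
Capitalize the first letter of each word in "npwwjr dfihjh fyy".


Input string: 'npwwjr dfihjh fyy'
Operation: capitalize first letter of each word
Word transformations: 'npwwjr'->'Npwwjr', 'dfihjh'->'Dfihjh', 'fyy'->'Fyy'
Result: Npwwjr Dfihjh Fyy


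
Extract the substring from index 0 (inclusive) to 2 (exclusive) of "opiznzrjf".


Input string: 'opiznzrjf'
Operation: slice [0:2]
Extract characters: s[0]='o', s[1]='p'
Result: op


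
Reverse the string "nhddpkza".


Input string: 'nhddpkza'
Operation: reverse character order
Original order: 'n' -> 'h' -> 'd' -> 'd' -> 'p' -> 'k' -> 'z' -> 'a'
Reversed order: 'a' -> 'z' -> 'k' -> 'p' -> 'd' -> 'd' -> 'h' -> 'n'
Result: azkpddhn


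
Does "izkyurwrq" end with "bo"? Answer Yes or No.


Input string: 'izkyurwrq'
Suffix to check: 'bo'
Last 2 characters of input: 'rq'
Match: False
Result: No


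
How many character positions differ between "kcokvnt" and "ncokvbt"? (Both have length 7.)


String 1: 'kcokvnt'
String 2: 'ncokvbt'
Compare each position: pos 0: 'k'!='n', pos 1: 'c'=='c', pos 2: 'o'=='o', pos 3: 'k'=='k', pos 4: 'v'=='v', pos 5: 'n'!='b', pos 6: 't'=='t'
Differing positions: 2
Hamming distance: 2


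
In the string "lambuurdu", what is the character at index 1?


Input string: 'lambuurdu'
Operation: get character at index 1
Index mapping: s[0]='l', s[1]='a'
Result: 'a'


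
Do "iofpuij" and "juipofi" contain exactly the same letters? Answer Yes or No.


String 1: 'iofpuij' -> sorted: 'fiijopu'
String 2: 'juipofi' -> sorted: 'fiijopu'
Compare sorted forms: 'fiijopu' == 'fiijopu'
Anagram: Yes


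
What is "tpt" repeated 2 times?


Input string: 'tpt'
Operation: repeat 2 times
Concatenation: 'tpt' + 'tpt'
Result: tpttpt


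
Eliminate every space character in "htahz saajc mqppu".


Input string: 'htahz saajc mqppu'
Operation: remove all spaces
Words: 'htahz', 'saajc', 'mqppu'
Join without spaces: htahzsaajcmqppu


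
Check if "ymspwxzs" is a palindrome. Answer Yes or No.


Input string: 'ymspwxzs'
Reversed: 'szxwpsmy'
Compare pairs: s[0]='y' vs s[7]='s' (mismatch), s[1]='m' vs s[6]='z' (mismatch), s[2]='s' vs s[5]='x' (mismatch), s[3]='p' vs s[4]='w' (mismatch)
Palindrome: No


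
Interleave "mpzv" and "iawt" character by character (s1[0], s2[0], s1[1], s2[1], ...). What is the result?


String 1: 'mpzv'
String 2: 'iawt'
Operation: alternate characters
Pairs: 'm'+'i', 'p'+'a', 'z'+'w', 'v'+'t'
Result: mipazwvt


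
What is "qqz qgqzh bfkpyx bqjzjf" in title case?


Input string: 'qqz qgqzh bfkpyx bqjzjf'
Operation: capitalize first letter of each word
Word transformations: 'qqz'->'Qqz', 'qgqzh'->'Qgqzh', 'bfkpyx'->'Bfkpyx', 'bqjzjf'->'Bqjzjf'
Result: Qqz Qgqzh Bfkpyx Bqjzjf


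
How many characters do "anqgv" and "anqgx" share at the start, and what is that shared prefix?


String 1: 'anqgv'
String 2: 'anqgx'
Compare position by position:
pos 0: 'a' vs 'a' match
pos 1: 'n' vs 'n' match
pos 2: 'q' vs 'q' match
pos 3: 'g' vs 'g' match
pos 4: 'v' vs 'x' differ -> stop
Longest common prefix: "anqg" (length 4)


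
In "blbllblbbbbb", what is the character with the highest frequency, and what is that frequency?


Input: 'blbllblbbbbb'
Operation: tally each character
Counts: 'b':8, 'l':4
Maximum: 'b' appears 8 times


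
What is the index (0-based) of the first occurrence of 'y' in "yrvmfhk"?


Input string: 'yrvmfhk'
Target: 'y'
Scanning left to right: s[0]='y'
First match at index: 0


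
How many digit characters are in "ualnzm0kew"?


Input string: 'ualnzm0kew'
Operation: count digit characters (0-9)
Scan: 'u', 'a', 'l', 'n', 'z', 'm', '0'(digit), 'k', 'e', 'w'
Digits found: 1
Result: 1


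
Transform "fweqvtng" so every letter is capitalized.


Input string: 'fweqvtng'
Operation: convert each letter to uppercase
Mapping: 'f'->'F', 'w'->'W', 'e'->'E', 'q'->'Q', 'v'->'V', 't'->'T', 'n'->'N', 'g'->'G'
Result: FWEQVTNG


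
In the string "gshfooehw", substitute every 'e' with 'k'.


Input string: 'gshfooehw'
Operation: replace 'e' with 'k'
Positions of 'e': 6
After replacement: gshfookhw


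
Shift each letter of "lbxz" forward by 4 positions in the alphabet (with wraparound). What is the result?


Input: 'lbxz', shift = 4
Operation: for each letter, (position + 4) mod 26
Mapping: 'l'(11+4=15)->'p', 'b'(1+4=5)->'f', 'x'(23+4=27, 27 mod 26=1)->'b', 'z'(25+4=29, 29 mod 26=3)->'d'
Result: pfbd


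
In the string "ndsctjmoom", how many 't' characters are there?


Input string: 'ndsctjmoom'
Target character: 't'
Scan each position: s[4]='t'
Matches found at indices: 4
Total: 1


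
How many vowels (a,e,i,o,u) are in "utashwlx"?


Input string: 'utashwlx'
Operation: count vowels (a, e, i, o, u)
Scan: s[0]='u' (vowel), s[1]='t', s[2]='a' (vowel), s[3]='s', s[4]='h', s[5]='w', s[6]='l', s[7]='x'
Vowels found: 2
Result: 2


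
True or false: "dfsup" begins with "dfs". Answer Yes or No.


Input string: 'dfsup'
Prefix to check: 'dfs'
First 3 characters of input: 'dfs'
Match: True
Result: Yes


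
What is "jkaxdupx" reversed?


Input string: 'jkaxdupx'
Operation: reverse character order
Original order: 'j' -> 'k' -> 'a' -> 'x' -> 'd' -> 'u' -> 'p' -> 'x'
Reversed order: 'x' -> 'p' -> 'u' -> 'd' -> 'x' -> 'a' -> 'k' -> 'j'
Result: xpudxakj


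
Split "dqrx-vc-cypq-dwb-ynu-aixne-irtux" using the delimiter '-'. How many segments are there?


Input string: 'dqrx-vc-cypq-dwb-ynu-aixne-irtux'
Delimiter: '-'
Split result: 'dqrx', 'vc', 'cypq', 'dwb', 'ynu', 'aixne', 'irtux'
Number of parts: 7


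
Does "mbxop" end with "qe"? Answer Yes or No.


Input string: 'mbxop'
Suffix to check: 'qe'
Last 2 characters of input: 'op'
Match: False
Result: No


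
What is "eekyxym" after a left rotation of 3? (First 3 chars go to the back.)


Input: 'eekyxym', shift = 3
Operation: split at index 3 and swap parts
Front part s[0:3] = 'eek'
Back part s[3:] = 'yxym'
Rotated = back + front = 'yxym' + 'eek'
Result: yxymeek


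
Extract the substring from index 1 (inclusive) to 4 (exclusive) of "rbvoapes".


Input string: 'rbvoapes'
Operation: slice [1:4]
Extract characters: s[1]='b', s[2]='v', s[3]='o'
Result: bvo


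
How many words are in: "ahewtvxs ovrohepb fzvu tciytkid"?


Input string: 'ahewtvxs ovrohepb fzvu tciytkid'
Operation: split by spaces
Words found: 'ahewtvxs', 'ovrohepb', 'fzvu', 'tciytkid'
Word count: 4


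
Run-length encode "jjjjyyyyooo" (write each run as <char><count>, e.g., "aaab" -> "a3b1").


Input: 'jjjjyyyyooo'
Operation: identify consecutive runs
Runs: 'jjjj' -> j4, 'yyyy' -> y4, 'ooo' -> o3
Encoded: j4y4o3


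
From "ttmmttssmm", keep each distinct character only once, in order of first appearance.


Input: 'ttmmttssmm'
Operation: keep first occurrence of each character
Scan: s[0]='t' new -> keep; s[1]='t' seen -> skip; s[2]='m' new -> keep; s[3]='m' seen -> skip; s[4]='t' seen -> skip; s[5]='t' seen -> skip; s[6]='s' new -> keep; s[7]='s' seen -> skip; s[8]='m' seen -> skip; s[9]='m' seen -> skip
Result: tms


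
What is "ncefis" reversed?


Input string: 'ncefis'
Operation: reverse character order
Original order: 'n' -> 'c' -> 'e' -> 'f' -> 'i' -> 's'
Reversed order: 's' -> 'i' -> 'f' -> 'e' -> 'c' -> 'n'
Result: sifecn


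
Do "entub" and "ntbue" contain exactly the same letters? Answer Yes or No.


String 1: 'entub' -> sorted: 'bentu'
String 2: 'ntbue' -> sorted: 'bentu'
Compare sorted forms: 'bentu' == 'bentu'
Anagram: Yes


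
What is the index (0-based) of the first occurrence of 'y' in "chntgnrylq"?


Input string: 'chntgnrylq'
Target: 'y'
Scanning left to right: s[0]='c', s[1]='h', s[2]='n', s[3]='t', s[4]='g', s[5]='n', s[6]='r', s[7]='y'
First match at index: 7


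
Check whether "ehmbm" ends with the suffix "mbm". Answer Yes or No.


Input string: 'ehmbm'
Suffix to check: 'mbm'
Last 3 characters of input: 'mbm'
Match: True
Result: Yes


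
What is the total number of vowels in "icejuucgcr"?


Input string: 'icejuucgcr'
Operation: count vowels (a, e, i, o, u)
Scan: s[0]='i' (vowel), s[1]='c', s[2]='e' (vowel), s[3]='j', s[4]='u' (vowel), s[5]='u' (vowel), s[6]='c', s[7]='g', s[8]='c', s[9]='r'
Vowels found: 4
Result: 4


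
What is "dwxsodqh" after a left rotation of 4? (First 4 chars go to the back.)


Input: 'dwxsodqh', shift = 4
Operation: split at index 4 and swap parts
Front part s[0:4] = 'dwxs'
Back part s[4:] = 'odqh'
Rotated = back + front = 'odqh' + 'dwxs'
Result: odqhdwxs


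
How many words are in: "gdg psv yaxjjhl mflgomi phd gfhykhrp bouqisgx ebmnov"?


Input string: 'gdg psv yaxjjhl mflgomi phd gfhykhrp bouqisgx ebmnov'
Operation: split by spaces
Words found: 'gdg', 'psv', 'yaxjjhl', 'mflgomi', 'phd', 'gfhykhrp', 'bouqisgx', 'ebmnov'
Word count: 8


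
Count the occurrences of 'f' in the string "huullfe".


Input string: 'huullfe'
Target character: 'f'
Scan each position: s[5]='f'
Matches found at indices: 5
Total: 1


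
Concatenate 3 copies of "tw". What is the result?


Input string: 'tw'
Operation: repeat 3 times
Concatenation: 'tw' + 'tw' + 'tw'
Result: twtwtw


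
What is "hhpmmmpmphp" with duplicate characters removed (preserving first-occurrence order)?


Input: 'hhpmmmpmphp'
Operation: keep first occurrence of each character
Scan: s[0]='h' new -> keep; s[1]='h' seen -> skip; s[2]='p' new -> keep; s[3]='m' new -> keep; s[4]='m' seen -> skip; s[5]='m' seen -> skip; s[6]='p' seen -> skip; s[7]='m' seen -> skip; s[8]='p' seen -> skip; s[9]='h' seen -> skip; s[10]='p' seen -> skip
Result: hpm


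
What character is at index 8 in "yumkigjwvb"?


Input string: 'yumkigjwvb'
Operation: get character at index 8
Index mapping: s[0]='y', s[1]='u', s[2]='m', s[3]='k', s[4]='i', s[5]='g', s[6]='j', s[7]='w', s[8]='v'
Result: 'v'


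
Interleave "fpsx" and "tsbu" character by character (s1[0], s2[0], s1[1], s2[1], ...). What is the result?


String 1: 'fpsx'
String 2: 'tsbu'
Operation: alternate characters
Pairs: 'f'+'t', 'p'+'s', 's'+'b', 'x'+'u'
Result: ftpssbxu


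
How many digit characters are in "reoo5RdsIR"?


Input string: 'reoo5RdsIR'
Operation: count digit characters (0-9)
Scan: 'r', 'e', 'o', 'o', '5'(digit), 'R', 'd', 's', 'I', 'R'
Digits found: 1
Result: 1


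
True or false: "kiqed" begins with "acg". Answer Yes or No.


Input string: 'kiqed'
Prefix to check: 'acg'
First 3 characters of input: 'kiq'
Match: False
Result: No


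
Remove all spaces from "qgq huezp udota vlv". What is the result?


Input string: 'qgq huezp udota vlv'
Operation: remove all spaces
Words: 'qgq', 'huezp', 'udota', 'vlv'
Join without spaces: qgqhuezpudotavlv


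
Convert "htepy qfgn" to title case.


Input string: 'htepy qfgn'
Operation: capitalize first letter of each word
Word transformations: 'htepy'->'Htepy', 'qfgn'->'Qfgn'
Result: Htepy Qfgn


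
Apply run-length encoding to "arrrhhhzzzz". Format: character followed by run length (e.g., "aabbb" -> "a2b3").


Input: 'arrrhhhzzzz'
Operation: identify consecutive runs
Runs: 'a' -> a1, 'rrr' -> r3, 'hhh' -> h3, 'zzzz' -> z4
Encoded: a1r3h3z4


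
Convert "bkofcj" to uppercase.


Input string: 'bkofcj'
Operation: convert each letter to uppercase
Mapping: 'b'->'B', 'k'->'K', 'o'->'O', 'f'->'F', 'c'->'C', 'j'->'J'
Result: BKOFCJ


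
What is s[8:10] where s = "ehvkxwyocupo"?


Input string: 'ehvkxwyocupo'
Operation: slice [8:10]
Extract characters: s[8]='c', s[9]='u'
Result: cu


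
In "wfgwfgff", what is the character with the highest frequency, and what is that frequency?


Input: 'wfgwfgff'
Operation: tally each character
Counts: 'f':4, 'g':2, 'w':2
Maximum: 'f' appears 4 times


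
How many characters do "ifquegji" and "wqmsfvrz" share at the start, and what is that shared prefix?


String 1: 'ifquegji'
String 2: 'wqmsfvrz'
Compare position by position:
pos 0: 'i' vs 'w' differ -> stop
Longest common prefix: "" (length 0)


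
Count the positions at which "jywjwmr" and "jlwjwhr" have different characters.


String 1: 'jywjwmr'
String 2: 'jlwjwhr'
Compare each position: pos 0: 'j'=='j', pos 1: 'y'!='l', pos 2: 'w'=='w', pos 3: 'j'=='j', pos 4: 'w'=='w', pos 5: 'm'!='h', pos 6: 'r'=='r'
Differing positions: 2
Hamming distance: 2


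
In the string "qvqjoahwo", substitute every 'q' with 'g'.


Input string: 'qvqjoahwo'
Operation: replace 'q' with 'g'
Positions of 'q': 0, 2
After replacement: gvgjoahwo


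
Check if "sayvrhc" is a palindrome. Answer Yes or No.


Input string: 'sayvrhc'
Reversed: 'chrvyas'
Compare pairs: s[0]='s' vs s[6]='c' (mismatch), s[1]='a' vs s[5]='h' (mismatch), s[2]='y' vs s[4]='r' (mismatch)
Palindrome: No


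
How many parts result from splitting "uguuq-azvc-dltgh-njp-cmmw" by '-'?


Input string: 'uguuq-azvc-dltgh-njp-cmmw'
Delimiter: '-'
Split result: 'uguuq', 'azvc', 'dltgh', 'njp', 'cmmw'
Number of parts: 5


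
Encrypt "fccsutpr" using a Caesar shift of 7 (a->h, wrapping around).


Input: 'fccsutpr', shift = 7
Operation: for each letter, (position + 7) mod 26
Mapping: 'f'(5+7=12)->'m', 'c'(2+7=9)->'j', 'c'(2+7=9)->'j', 's'(18+7=25)->'z', 'u'(20+7=27, 27 mod 26=1)->'b', 't'(19+7=26, 26 mod 26=0)->'a', 'p'(15+7=22)->'w', 'r'(17+7=24)->'y'
Result: mjjzbawy


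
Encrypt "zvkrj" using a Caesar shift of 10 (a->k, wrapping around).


Input: 'zvkrj', shift = 10
Operation: for each letter, (position + 10) mod 26
Mapping: 'z'(25+10=35, 35 mod 26=9)->'j', 'v'(21+10=31, 31 mod 26=5)->'f', 'k'(10+10=20)->'u', 'r'(17+10=27, 27 mod 26=1)->'b', 'j'(9+10=19)->'t'
Result: jfubt


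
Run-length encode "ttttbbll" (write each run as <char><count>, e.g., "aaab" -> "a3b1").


Input: 'ttttbbll'
Operation: identify consecutive runs
Runs: 'tttt' -> t4, 'bb' -> b2, 'll' -> l2
Encoded: t4b2l2


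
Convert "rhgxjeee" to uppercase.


Input string: 'rhgxjeee'
Operation: convert each letter to uppercase
Mapping: 'r'->'R', 'h'->'H', 'g'->'G', 'x'->'X', 'j'->'J', 'e'->'E', 'e'->'E', 'e'->'E'
Result: RHGXJEEE


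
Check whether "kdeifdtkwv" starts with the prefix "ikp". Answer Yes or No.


Input string: 'kdeifdtkwv'
Prefix to check: 'ikp'
First 3 characters of input: 'kde'
Match: False
Result: No


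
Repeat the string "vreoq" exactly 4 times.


Input string: 'vreoq'
Operation: repeat 4 times
Concatenation: 'vreoq' + 'vreoq' + 'vreoq' + 'vreoq'
Result: vreoqvreoqvreoqvreoq


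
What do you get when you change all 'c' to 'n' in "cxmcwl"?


Input string: 'cxmcwl'
Operation: replace 'c' with 'n'
Positions of 'c': 0, 3
After replacement: nxmnwl


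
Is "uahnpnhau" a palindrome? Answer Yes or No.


Input string: 'uahnpnhau'
Reversed: 'uahnpnhau'
Compare pairs: s[0]='u' vs s[8]='u' (match), s[1]='a' vs s[7]='a' (match), s[2]='h' vs s[6]='h' (match), s[3]='n' vs s[5]='n' (match)
Palindrome: Yes


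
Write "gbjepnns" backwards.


Input string: 'gbjepnns'
Operation: reverse character order
Original order: 'g' -> 'b' -> 'j' -> 'e' -> 'p' -> 'n' -> 'n' -> 's'
Reversed order: 's' -> 'n' -> 'n' -> 'p' -> 'e' -> 'j' -> 'b' -> 'g'
Result: snnpejbg


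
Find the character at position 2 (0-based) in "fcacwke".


Input string: 'fcacwke'
Operation: get character at index 2
Index mapping: s[0]='f', s[1]='c', s[2]='a'
Result: 'a'


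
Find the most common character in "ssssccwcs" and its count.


Input: 'ssssccwcs'
Operation: tally each character
Counts: 'c':3, 's':5, 'w':1
Maximum: 's' appears 5 times


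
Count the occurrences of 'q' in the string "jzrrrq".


Input string: 'jzrrrq'
Target character: 'q'
Scan each position: s[5]='q'
Matches found at indices: 5
Total: 1


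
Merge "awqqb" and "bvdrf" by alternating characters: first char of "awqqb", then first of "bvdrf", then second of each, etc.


String 1: 'awqqb'
String 2: 'bvdrf'
Operation: alternate characters
Pairs: 'a'+'b', 'w'+'v', 'q'+'d', 'q'+'r', 'b'+'f'
Result: abwvqdqrbf


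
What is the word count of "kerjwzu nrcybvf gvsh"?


Input string: 'kerjwzu nrcybvf gvsh'
Operation: split by spaces
Words found: 'kerjwzu', 'nrcybvf', 'gvsh'
Word count: 3


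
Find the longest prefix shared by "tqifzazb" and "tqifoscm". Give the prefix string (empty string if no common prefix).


String 1: 'tqifzazb'
String 2: 'tqifoscm'
Compare position by position:
pos 0: 't' vs 't' match
pos 1: 'q' vs 'q' match
pos 2: 'i' vs 'i' match
pos 3: 'f' vs 'f' match
pos 4: 'z' vs 'o' differ -> stop
Longest common prefix: "tqif" (length 4)


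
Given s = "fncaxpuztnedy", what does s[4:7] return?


Input string: 'fncaxpuztnedy'
Operation: slice [4:7]
Extract characters: s[4]='x', s[5]='p', s[6]='u'
Result: xpu


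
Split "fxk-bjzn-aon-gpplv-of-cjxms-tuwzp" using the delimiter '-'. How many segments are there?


Input string: 'fxk-bjzn-aon-gpplv-of-cjxms-tuwzp'
Delimiter: '-'
Split result: 'fxk', 'bjzn', 'aon', 'gpplv', 'of', 'cjxms', 'tuwzp'
Number of parts: 7


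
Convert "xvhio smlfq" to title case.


Input string: 'xvhio smlfq'
Operation: capitalize first letter of each word
Word transformations: 'xvhio'->'Xvhio', 'smlfq'->'Smlfq'
Result: Xvhio Smlfq


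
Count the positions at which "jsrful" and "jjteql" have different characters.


String 1: 'jsrful'
String 2: 'jjteql'
Compare each position: pos 0: 'j'=='j', pos 1: 's'!='j', pos 2: 'r'!='t', pos 3: 'f'!='e', pos 4: 'u'!='q', pos 5: 'l'=='l'
Differing positions: 4
Hamming distance: 4


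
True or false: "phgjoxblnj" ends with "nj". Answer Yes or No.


Input string: 'phgjoxblnj'
Suffix to check: 'nj'
Last 2 characters of input: 'nj'
Match: True
Result: Yes


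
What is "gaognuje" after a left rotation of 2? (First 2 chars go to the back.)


Input: 'gaognuje', shift = 2
Operation: split at index 2 and swap parts
Front part s[0:2] = 'ga'
Back part s[2:] = 'ognuje'
Rotated = back + front = 'ognuje' + 'ga'
Result: ognujega


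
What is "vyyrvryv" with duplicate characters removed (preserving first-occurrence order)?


Input: 'vyyrvryv'
Operation: keep first occurrence of each character
Scan: s[0]='v' new -> keep; s[1]='y' new -> keep; s[2]='y' seen -> skip; s[3]='r' new -> keep; s[4]='v' seen -> skip; s[5]='r' seen -> skip; s[6]='y' seen -> skip; s[7]='v' seen -> skip
Result: vyr


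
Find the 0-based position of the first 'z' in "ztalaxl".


Input string: 'ztalaxl'
Target: 'z'
Scanning left to right: s[0]='z'
First match at index: 0


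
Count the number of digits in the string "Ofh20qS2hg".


Input string: 'Ofh20qS2hg'
Operation: count digit characters (0-9)
Scan: 'O', 'f', 'h', '2'(digit), '0'(digit), 'q', 'S', '2'(digit), 'h', 'g'
Digits found: 3
Result: 3


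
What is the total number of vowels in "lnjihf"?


Input string: 'lnjihf'
Operation: count vowels (a, e, i, o, u)
Scan: s[0]='l', s[1]='n', s[2]='j', s[3]='i' (vowel), s[4]='h', s[5]='f'
Vowels found: 1
Result: 1


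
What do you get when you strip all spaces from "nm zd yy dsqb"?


Input string: 'nm zd yy dsqb'
Operation: remove all spaces
Words: 'nm', 'zd', 'yy', 'dsqb'
Join without spaces: nmzdyydsqb


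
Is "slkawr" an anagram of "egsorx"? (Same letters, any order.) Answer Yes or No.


String 1: 'egsorx' -> sorted: 'egorsx'
String 2: 'slkawr' -> sorted: 'aklrsw'
Compare sorted forms: 'egorsx' != 'aklrsw'
Anagram: No


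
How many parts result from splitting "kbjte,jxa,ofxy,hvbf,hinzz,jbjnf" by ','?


Input string: 'kbjte,jxa,ofxy,hvbf,hinzz,jbjnf'
Delimiter: ','
Split result: 'kbjte', 'jxa', 'ofxy', 'hvbf', 'hinzz', 'jbjnf'
Number of parts: 6


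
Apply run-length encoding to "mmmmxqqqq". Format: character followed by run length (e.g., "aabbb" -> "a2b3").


Input: 'mmmmxqqqq'
Operation: identify consecutive runs
Runs: 'mmmm' -> m4, 'x' -> x1, 'qqqq' -> q4
Encoded: m4x1q4


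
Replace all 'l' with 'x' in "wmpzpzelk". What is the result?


Input string: 'wmpzpzelk'
Operation: replace 'l' with 'x'
Positions of 'l': 7
After replacement: wmpzpzexk


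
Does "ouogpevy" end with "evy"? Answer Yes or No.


Input string: 'ouogpevy'
Suffix to check: 'evy'
Last 3 characters of input: 'evy'
Match: True
Result: Yes


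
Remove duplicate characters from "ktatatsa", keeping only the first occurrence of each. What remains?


Input: 'ktatatsa'
Operation: keep first occurrence of each character
Scan: s[0]='k' new -> keep; s[1]='t' new -> keep; s[2]='a' new -> keep; s[3]='t' seen -> skip; s[4]='a' seen -> skip; s[5]='t' seen -> skip; s[6]='s' new -> keep; s[7]='a' seen -> skip
Result: ktas


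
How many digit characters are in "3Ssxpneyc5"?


Input string: '3Ssxpneyc5'
Operation: count digit characters (0-9)
Scan: '3'(digit), 'S', 's', 'x', 'p', 'n', 'e', 'y', 'c', '5'(digit)
Digits found: 2
Result: 2


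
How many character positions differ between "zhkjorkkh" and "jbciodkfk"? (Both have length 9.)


String 1: 'zhkjorkkh'
String 2: 'jbciodkfk'
Compare each position: pos 0: 'z'!='j', pos 1: 'h'!='b', pos 2: 'k'!='c', pos 3: 'j'!='i', pos 4: 'o'=='o', pos 5: 'r'!='d', pos 6: 'k'=='k', pos 7: 'k'!='f', pos 8: 'h'!='k'
Differing positions: 7
Hamming distance: 7


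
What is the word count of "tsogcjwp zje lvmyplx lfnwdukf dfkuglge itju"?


Input string: 'tsogcjwp zje lvmyplx lfnwdukf dfkuglge itju'
Operation: split by spaces
Words found: 'tsogcjwp', 'zje', 'lvmyplx', 'lfnwdukf', 'dfkuglge', 'itju'
Word count: 6


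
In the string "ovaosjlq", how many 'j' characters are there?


Input string: 'ovaosjlq'
Target character: 'j'
Scan each position: s[5]='j'
Matches found at indices: 5
Total: 1


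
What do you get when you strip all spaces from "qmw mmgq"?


Input string: 'qmw mmgq'
Operation: remove all spaces
Words: 'qmw', 'mmgq'
Join without spaces: qmwmmgq


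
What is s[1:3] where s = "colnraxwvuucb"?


Input string: 'colnraxwvuucb'
Operation: slice [1:3]
Extract characters: s[1]='o', s[2]='l'
Result: ol


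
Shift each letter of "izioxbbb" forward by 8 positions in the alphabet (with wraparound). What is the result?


Input: 'izioxbbb', shift = 8
Operation: for each letter, (position + 8) mod 26
Mapping: 'i'(8+8=16)->'q', 'z'(25+8=33, 33 mod 26=7)->'h', 'i'(8+8=16)->'q', 'o'(14+8=22)->'w', 'x'(23+8=31, 31 mod 26=5)->'f', 'b'(1+8=9)->'j', 'b'(1+8=9)->'j', 'b'(1+8=9)->'j'
Result: qhqwfjjj


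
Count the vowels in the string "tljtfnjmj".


Input string: 'tljtfnjmj'
Operation: count vowels (a, e, i, o, u)
Scan: s[0]='t', s[1]='l', s[2]='j', s[3]='t', s[4]='f', s[5]='n', s[6]='j', s[7]='m', s[8]='j'
Vowels found: 0
Result: 0


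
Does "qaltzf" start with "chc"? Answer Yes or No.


Input string: 'qaltzf'
Prefix to check: 'chc'
First 3 characters of input: 'qal'
Match: False
Result: No


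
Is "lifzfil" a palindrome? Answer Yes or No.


Input string: 'lifzfil'
Reversed: 'lifzfil'
Compare pairs: s[0]='l' vs s[6]='l' (match), s[1]='i' vs s[5]='i' (match), s[2]='f' vs s[4]='f' (match)
Palindrome: Yes


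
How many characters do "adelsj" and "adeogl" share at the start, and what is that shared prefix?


String 1: 'adelsj'
String 2: 'adeogl'
Compare position by position:
pos 0: 'a' vs 'a' match
pos 1: 'd' vs 'd' match
pos 2: 'e' vs 'e' match
pos 3: 'l' vs 'o' differ -> stop
Longest common prefix: "ade" (length 3)


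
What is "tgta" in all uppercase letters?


Input string: 'tgta'
Operation: convert each letter to uppercase
Mapping: 't'->'T', 'g'->'G', 't'->'T', 'a'->'A'
Result: TGTA


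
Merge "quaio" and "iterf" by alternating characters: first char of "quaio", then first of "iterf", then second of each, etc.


String 1: 'quaio'
String 2: 'iterf'
Operation: alternate characters
Pairs: 'q'+'i', 'u'+'t', 'a'+'e', 'i'+'r', 'o'+'f'
Result: qiutaeirof


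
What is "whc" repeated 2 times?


Input string: 'whc'
Operation: repeat 2 times
Concatenation: 'whc' + 'whc'
Result: whcwhc


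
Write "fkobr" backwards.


Input string: 'fkobr'
Operation: reverse character order
Original order: 'f' -> 'k' -> 'o' -> 'b' -> 'r'
Reversed order: 'r' -> 'b' -> 'o' -> 'k' -> 'f'
Result: rbokf


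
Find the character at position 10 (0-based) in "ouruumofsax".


Input string: 'ouruumofsax'
Operation: get character at index 10
Index mapping: s[0]='o', s[1]='u', s[2]='r', s[3]='u', s[4]='u', s[5]='m', s[6]='o', s[7]='f', s[8]='s', s[9]='a', s[10]='x'
Result: 'x'


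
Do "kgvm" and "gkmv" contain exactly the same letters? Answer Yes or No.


String 1: 'kgvm' -> sorted: 'gkmv'
String 2: 'gkmv' -> sorted: 'gkmv'
Compare sorted forms: 'gkmv' == 'gkmv'
Anagram: Yes
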